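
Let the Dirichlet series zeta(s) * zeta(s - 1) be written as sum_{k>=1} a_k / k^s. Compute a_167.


Convolution gives a_k = sum_{d | k} d * 1 = sum_{d | k} d = sigma(k), the sum of positive divisors of k.
For k = 167, the divisors are 1, 167, so
sigma(167) = 1 + 167 = 168.

168


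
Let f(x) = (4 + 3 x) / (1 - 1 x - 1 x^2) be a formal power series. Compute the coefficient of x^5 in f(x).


Write f(x) = sum_{k>=0} a_k x^k. Multiplying both sides by 1 - 1 x - 1 x^2 gives
(1 - 1 x - 1 x^2) sum_{k>=0} a_k x^k = 4 + 3 x.
Matching coefficients:
 x^0: a_0 = 4
 x^1: a_1 - 1 a_0 = 3  =>  a_1 = 1*4 + 3 = 7
 x^k (k >= 2): a_k = 1 a_{k-1} + 1 a_{k-2}.
Iterating: a_2 = 11, a_3 = 18, a_4 = 29, a_5 = 47.
So the coefficient of x^5 is 47.

47


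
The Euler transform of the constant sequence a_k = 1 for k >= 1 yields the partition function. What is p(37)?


The Euler transform converts the sequence a_k = 1 into the number of integer partitions.
Using the recurrence or dynamic programming:
p(37) = 21637

21637


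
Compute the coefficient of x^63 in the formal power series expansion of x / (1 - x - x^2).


Let f(x) = sum_{k>=0} a_k x^k. Multiplying f(x) * (1 - x - x^2) = x and matching coefficients gives a_0 = 0, a_1 = 1, and a_k = a_{k-1} + a_{k-2} for k >= 2. These are the Fibonacci numbers F_k.
Iterating from F_0 = 0, F_1 = 1:
F_0=0, F_1=1, F_2=1, F_3=2, F_4=3, F_5=5, F_6=8, F_7=13, F_8=21, F_9=34, ...
F_63 = 6557470319842.

6557470319842


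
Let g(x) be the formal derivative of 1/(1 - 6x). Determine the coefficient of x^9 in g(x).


Differentiate termwise: d/dx sum_{k>=0} 6^k x^k = sum_{k>=1} k 6^k x^(k-1) = sum_{j>=0} (j+1) 6^(j+1) x^j.
Equivalently, d/dx [1/(1 - 6x)] = 6/(1 - 6x)^2.
For j = 9: 10 * 6^10 = 10 * 60466176 = 604661760.

604661760


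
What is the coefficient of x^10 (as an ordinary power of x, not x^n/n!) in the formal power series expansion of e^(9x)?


The exponential series is e^y = sum_{k>=0} y^k / k!. Substituting y = 9x gives
e^(9x) = sum_{k>=0} 9^k x^k / k!.
So the coefficient of x^n is a^n/n! with a = 9, n = 10:
9^10 / 10! = 3486784401/3628800 = 43046721/44800

43046721/44800


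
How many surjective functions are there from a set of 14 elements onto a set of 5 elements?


By inclusion-exclusion on which target elements are missed, the number of surjections from an n-set onto a k-set is
surj(n, k) = sum_{j=0}^{k} (-1)^j C(k, j) (k - j)^n.
Equivalently surj(n, k) = k! * S(n, k), where S(n, k) is the Stirling number of the second kind.
For n = 14, k = 5:
S(14, 5) = 40075035, so
surj = 5! * 40075035 = 120 * 40075035 = 4809004200.

4809004200


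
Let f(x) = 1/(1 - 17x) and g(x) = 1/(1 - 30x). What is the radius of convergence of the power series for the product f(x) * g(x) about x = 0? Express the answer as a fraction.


The radius of 1/(1 - 17x) is 1/17 (nearest singularity at x = 1/17), and the radius of 1/(1 - 30x) is 1/30.
The product f(x)*g(x) = 1/((1 - 17x)(1 - 30x)) has singularities at both 1/17 and 1/30, so its radius of convergence is the distance to the nearest one:
min(1/17, 1/30) = 1/30.

1/30


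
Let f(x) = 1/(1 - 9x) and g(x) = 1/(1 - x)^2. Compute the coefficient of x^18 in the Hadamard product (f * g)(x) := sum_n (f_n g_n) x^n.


f has coefficients f_k = 9^k. For g = 1/(1 - x)^2 the coefficient is g_k = C(k + 1, 1) = k + 1. The Hadamard coefficient is (f * g)_k = 9^k * (k + 1).
For k = 18: 9^18 * 19 = 150094635296999121 * 19 = 2851798070642983299.

2851798070642983299


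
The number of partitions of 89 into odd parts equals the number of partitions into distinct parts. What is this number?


Computing partitions of 89 into odd parts (1, 3, 5, ...):
Using the generating function prod_{k>=0} 1/(1-x^(2k+1)),
the count is 173682

173682


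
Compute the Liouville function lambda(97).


The Liouville function is lambda(k) = (-1)^Omega(k), where Omega(k) counts the prime factors of k with multiplicity.
Factoring: 97 = 97, so Omega(97) = 1.
lambda(97) = (-1)^1 = -1.

-1


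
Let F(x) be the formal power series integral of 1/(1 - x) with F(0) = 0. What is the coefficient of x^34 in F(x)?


1/(1 - x) = sum_{k>=0} x^k. Integrating termwise and using F(0) = 0 gives
F(x) = sum_{k>=0} x^(k+1) / (k+1) = sum_{m>=1} x^m / m = -ln(1 - x).
So the coefficient of x^34 is 1/34 = 1/34.

1/34


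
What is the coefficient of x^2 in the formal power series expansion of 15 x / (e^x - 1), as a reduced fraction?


The exponential generating function for Bernoulli numbers is
x / (e^x - 1) = sum_{k>=0} B_k x^k / k!.
So the coefficient of x^2 in 15 x / (e^x - 1) is 15 B_2 / 2!.
Computing: B_2 = 1/6, 2! = 2, giving
15 * 1/6 / 2 = 5/4.

5/4


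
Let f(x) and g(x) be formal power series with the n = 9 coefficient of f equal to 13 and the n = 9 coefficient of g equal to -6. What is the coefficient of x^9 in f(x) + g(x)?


Addition of formal power series is termwise.
The coefficient of x^9 in f + g = 13 + -6
= 7

7


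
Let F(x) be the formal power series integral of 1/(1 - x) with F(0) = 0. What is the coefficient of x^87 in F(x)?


1/(1 - x) = sum_{k>=0} x^k. Integrating termwise and using F(0) = 0 gives
F(x) = sum_{k>=0} x^(k+1) / (k+1) = sum_{m>=1} x^m / m = -ln(1 - x).
So the coefficient of x^87 is 1/87 = 1/87.

1/87


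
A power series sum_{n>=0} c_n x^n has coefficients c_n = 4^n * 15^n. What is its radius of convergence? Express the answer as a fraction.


By the root test (Cauchy-Hadamard), the radius is R = 1 / limsup_n |c_n|^(1/n).
Here |c_n|^(1/n) = (4^n * 15^n)^(1/n) = 4 * 15 = 60 for all n.
So R = 1/60 = 1/60.

1/60


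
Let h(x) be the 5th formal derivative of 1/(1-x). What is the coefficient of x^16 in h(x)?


Differentiating 5 times: d^5/dx^5 [1/(1-x)] = 5!/(1-x)^6.
The expansion 1/(1-x)^6 = sum_{k>=0} C(k+5, 5) x^k, so the coefficient of x^n in 5!/(1-x)^6 is 5! * C(n+5, 5).
For n = 16: 120 * C(21, 5) = 120 * 20349 = 2441880

2441880


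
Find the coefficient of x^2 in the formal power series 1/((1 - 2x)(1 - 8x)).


By partial fractions or Cauchy convolution:
The coefficient equals sum_{k=0}^{2} 2^k * 8^(2-k).
= 84

84


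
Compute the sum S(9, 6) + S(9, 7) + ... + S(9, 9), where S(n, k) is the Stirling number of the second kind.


By definition, S(n, k) counts partitions of an n-set into exactly k nonempty blocks.
Computing row n = 9 for k = 6..9:
S(9, k): 2646, 462, 36, 1
Sum = 3145.

3145


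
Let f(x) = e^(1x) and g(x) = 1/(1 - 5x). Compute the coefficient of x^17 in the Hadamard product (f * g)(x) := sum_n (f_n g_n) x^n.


Expanding: f_k = 1^k/k! (from e^(1x)) and g_k = 5^k (from 1/(1 - 5x)). So the Hadamard coefficient (f * g)_k = 1^k 5^k / k! = (5)^k / k!.
For k = 17: 5^17/17! = 762939453125/355687428096000 = 6103515625/2845499424768.

6103515625/2845499424768


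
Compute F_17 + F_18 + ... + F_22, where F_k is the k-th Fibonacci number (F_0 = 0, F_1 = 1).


Use the identity sum_{k=0}^{N} F_k = F_{N+2} - 1 (which follows from F_{k+2} - F_{k+1} = F_k). Then
sum_{k=17}^{22} F_k = (F_{24} - 1) - (F_{18} - 1) = F_{24} - F_{18}.
Computing: F_{24} = 46368, F_{18} = 2584, so
Sum = 46368 - 2584 = 43784.

43784


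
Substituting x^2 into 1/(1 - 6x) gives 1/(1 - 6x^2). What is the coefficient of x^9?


Since 1/(1 - 6x^2) only has even powers of x,
the coefficient of x^9 (odd) is 0.

0


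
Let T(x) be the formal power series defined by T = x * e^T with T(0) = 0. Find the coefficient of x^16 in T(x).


Apply the Lagrange inversion formula: if T = x * phi(T) with phi(t) = e^t, then
[x^n] T = (1/n) [t^(n-1)] phi(t)^n = (1/n) [t^(n-1)] e^(n t) = (1/n) * n^(n-1) / (n-1)! = n^(n-1) / n!.
When c = 1 this is the Cayley count of rooted labeled trees on n vertices, divided by n!.
For n = 16: 16^15 / 16! = 1152921504606846976/20922789888000 = 35184372088832/638512875.

35184372088832/638512875


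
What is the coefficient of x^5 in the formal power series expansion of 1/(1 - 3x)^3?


The general identity 1/(1 - c x)^r = sum_{k>=0} c^k C(k + r - 1, r - 1) x^k follows by substituting y = c x into 1/(1 - y)^r = sum_{k>=0} C(k + r - 1, r - 1) y^k.
For c = 3, r = 3, k = 5:
3^5 * C(7, 2) = 243 * 21 = 5103.

5103


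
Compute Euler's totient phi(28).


phi(n) counts integers in [1, n] coprime to n. Using the multiplicative formula phi(n) = n * prod_{p | n} (1 - 1/p):
28 = 2^2 * 7, so
phi(28) = 28 * (1 - 1/2) * (1 - 1/7) = 12.

12


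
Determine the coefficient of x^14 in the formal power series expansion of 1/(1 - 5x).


The geometric series identity gives 1/(1 - c x) = sum_{k>=0} c^k x^k, so the coefficient of x^k is c^k.
Here c = 5 and k = 14.
Computing: 5^14 = 6103515625

6103515625


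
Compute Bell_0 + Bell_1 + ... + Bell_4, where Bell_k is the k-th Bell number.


Recall Bell_k counts set partitions of a k-set (with Bell_0 = 1 by convention).
Bell_0 through Bell_4: 1, 1, 2, 5, 15
Sum = 1 + 1 + 2 + 5 + 15 = 24.

24


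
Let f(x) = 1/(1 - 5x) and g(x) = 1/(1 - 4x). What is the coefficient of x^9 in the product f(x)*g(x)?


The coefficient of x^n in f*g is the Cauchy product: sum_{k=0}^{n} a^k * b^(n-k).
With a=5, b=4, n=9:
sum_{k=0}^{9} 5^k * 4^(9-k)
= 8717049

8717049


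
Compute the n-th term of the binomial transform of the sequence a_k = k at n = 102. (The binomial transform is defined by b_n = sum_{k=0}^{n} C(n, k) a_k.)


With a_k = k, b_n = sum_{k=0}^{n} C(n, k) k. Using k * C(n, k) = n * C(n-1, k-1) gives b_n = n * sum_{k>=1} C(n-1, k-1) = n * 2^(n-1).
For n = 102: 102 * 2^101 = 102 * 2535301200456458802993406410752 = 258600722446558797905327453896704.

258600722446558797905327453896704


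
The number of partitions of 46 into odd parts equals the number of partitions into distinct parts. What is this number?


Computing partitions of 46 into odd parts (1, 3, 5, ...):
Using the generating function prod_{k>=0} 1/(1-x^(2k+1)),
the count is 2304

2304


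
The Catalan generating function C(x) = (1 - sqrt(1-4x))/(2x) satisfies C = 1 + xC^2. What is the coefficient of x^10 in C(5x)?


Substituting x -> 5x scales the n-th coefficient by 5^n, so [x^10] C(5x) = 5^10 * C_10.
C_10 = C(2*10, 10)/(11) = 184756/11 = 16796.
So 5^10 * 16796 = 9765625 * 16796 = 164023437500.

164023437500


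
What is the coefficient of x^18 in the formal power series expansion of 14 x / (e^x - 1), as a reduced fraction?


The exponential generating function for Bernoulli numbers is
x / (e^x - 1) = sum_{k>=0} B_k x^k / k!.
So the coefficient of x^18 in 14 x / (e^x - 1) is 14 B_18 / 18!.
Computing: B_18 = 43867/798, 18! = 6402373705728000, giving
14 * 43867/798 / 6402373705728000 = 43867/364935301226496000.

43867/364935301226496000


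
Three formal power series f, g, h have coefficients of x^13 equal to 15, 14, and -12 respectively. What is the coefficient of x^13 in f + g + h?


Series addition is componentwise:
15 + 14 + -12
= 17

17


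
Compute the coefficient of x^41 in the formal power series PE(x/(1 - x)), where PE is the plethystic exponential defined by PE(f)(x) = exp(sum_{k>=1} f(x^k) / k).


For f(x) = x/(1 - x) we have
sum_{k>=1} f(x^k) / k = sum_{k>=1} (1/k) * x^k / (1 - x^k) = sum_{k, m >= 1} x^(k m) / k,
which after exponentiating simplifies to
PE(x/(1 - x)) = prod_{k>=1} 1 / (1 - x^k).
This is the generating function for the partition function p(n), so the coefficient of x^41 is p(41).
Computing p(41) by dynamic programming over parts 1, 2, ..., 41: p(41) = 44583.

44583


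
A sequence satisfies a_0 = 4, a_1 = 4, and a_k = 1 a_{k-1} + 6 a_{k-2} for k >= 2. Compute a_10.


The characteristic equation is t^2 - 1 t - 6 = 0, with roots r_1 = 3 and r_2 = -2 (so c_1 = r_1 + r_2, c_2 = -r_1 r_2 as required).
One can use the closed form a_n = A r_1^n + B r_2^n, but direct iteration is more reliable:
a_0 = 4, a_1 = 4, a_2 = 28, a_3 = 52, a_4 = 220, a_5 = 532, a_6 = 1852, a_7 = 5044, a_8 = 16156, a_9 = 46420, a_10 = 143356.
So a_10 = 143356.

143356


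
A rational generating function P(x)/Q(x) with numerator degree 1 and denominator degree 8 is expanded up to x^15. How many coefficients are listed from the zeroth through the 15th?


Expanding up to x^15 gives the coefficients for x^0, x^1, ..., x^15.
That is 15 + 1 = 16 coefficients in total.

16


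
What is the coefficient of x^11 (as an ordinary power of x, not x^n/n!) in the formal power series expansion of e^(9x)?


The exponential series is e^y = sum_{k>=0} y^k / k!. Substituting y = 9x gives
e^(9x) = sum_{k>=0} 9^k x^k / k!.
So the coefficient of x^n is a^n/n! with a = 9, n = 11:
9^11 / 11! = 31381059609/39916800 = 387420489/492800

387420489/492800


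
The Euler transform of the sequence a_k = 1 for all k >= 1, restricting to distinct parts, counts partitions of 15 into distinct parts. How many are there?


Partitions of 15 into distinct parts can be computed via generating function.
Product (1+x)(1+x^2)(1+x^3)...
The coefficient of x^15 = 27

27


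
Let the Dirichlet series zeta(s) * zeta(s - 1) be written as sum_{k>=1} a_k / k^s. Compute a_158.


Convolution gives a_k = sum_{d | k} d * 1 = sum_{d | k} d = sigma(k), the sum of positive divisors of k.
For k = 158, the divisors are 1, 2, 79, 158, so
sigma(158) = 1 + 2 + 79 + 158 = 240.

240


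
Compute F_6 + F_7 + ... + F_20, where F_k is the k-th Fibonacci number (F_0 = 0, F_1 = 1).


Use the identity sum_{k=0}^{N} F_k = F_{N+2} - 1 (which follows from F_{k+2} - F_{k+1} = F_k). Then
sum_{k=6}^{20} F_k = (F_{22} - 1) - (F_{7} - 1) = F_{22} - F_{7}.
Computing: F_{22} = 17711, F_{7} = 13, so
Sum = 17711 - 13 = 17698.

17698


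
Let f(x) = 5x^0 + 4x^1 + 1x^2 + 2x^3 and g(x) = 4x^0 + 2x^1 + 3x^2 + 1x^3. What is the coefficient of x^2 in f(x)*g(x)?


Cauchy product at x^2:
5*3 + 4*2 + 1*4
= 27

27


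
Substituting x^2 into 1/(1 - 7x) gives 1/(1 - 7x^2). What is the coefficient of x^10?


The coefficient of x^(2m) in 1/(1 - 7x^2) is 7^m.
With n = 10 = 2*5, the coefficient is 7^5 = 16807.

16807


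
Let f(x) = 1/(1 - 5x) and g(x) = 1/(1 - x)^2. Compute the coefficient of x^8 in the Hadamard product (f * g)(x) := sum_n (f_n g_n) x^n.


f has coefficients f_k = 5^k. For g = 1/(1 - x)^2 the coefficient is g_k = C(k + 1, 1) = k + 1. The Hadamard coefficient is (f * g)_k = 5^k * (k + 1).
For k = 8: 5^8 * 9 = 390625 * 9 = 3515625.

3515625


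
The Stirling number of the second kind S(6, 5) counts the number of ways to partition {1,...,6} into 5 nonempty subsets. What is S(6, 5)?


Using the explicit formula S(n,k) = (1/k!) sum_{j=0}^{k} (-1)^(k-j) C(k,j) j^n:
S(6, 5) = 15
Equivalently, S(n,k) is n! times the coefficient of x^n in the EGF (e^x - 1)^k / k!.

15


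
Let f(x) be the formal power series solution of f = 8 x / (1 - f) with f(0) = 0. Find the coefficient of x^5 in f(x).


Apply Lagrange inversion: f = 8 x * phi(f) with phi(t) = 1/(1 - t), so
[x^n] f = 8^n * (1/n) [t^(n-1)] phi(t)^n = 8^n * (1/n) [t^(n-1)] (1 - t)^(-n) = 8^n * (1/n) C(2n - 2, n - 1) = 8^n * C_{n-1}.
For n = 5: C_4 = C(8, 4) / 5 = 70/5 = 14.
With the 8^5 = 32768 factor, the coefficient is 32768 * 14 = 458752.

458752


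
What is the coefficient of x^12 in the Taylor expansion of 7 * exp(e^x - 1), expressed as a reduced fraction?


exp(e^x - 1) = sum_{k>=0} Bell_k x^k / k!, where Bell_k is the k-th Bell number.
So the coefficient of x^12 is 7 * Bell_12 / 12!.
Computing: Bell_12 = 4213597 and 12! = 479001600, giving
7 * 4213597/479001600 = 4213597/68428800.

4213597/68428800


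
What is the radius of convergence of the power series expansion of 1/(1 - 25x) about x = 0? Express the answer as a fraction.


Expanding 1/(1 - 25x) = sum_{k>=0} 25^k x^k, the series converges when |25x| < 1, i.e., |x| < 1/25.
So the radius of convergence is 1/25 = 1/25.

1/25


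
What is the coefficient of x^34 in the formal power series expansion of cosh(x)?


The Maclaurin series is cosh(t) = sum_{m>=0} t^(2m) / (2m)!, so substituting t = x, only even powers of x are nonzero, with coefficient of x^(2m) equal to 1 / (2m)!.
For x^34 the coefficient is 1/34! = 1/295232799039604140847618609643520000000 = 1/295232799039604140847618609643520000000.

1/295232799039604140847618609643520000000


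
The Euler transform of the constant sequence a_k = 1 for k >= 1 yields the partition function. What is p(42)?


The Euler transform converts the sequence a_k = 1 into the number of integer partitions.
Using the recurrence or dynamic programming:
p(42) = 53174

53174


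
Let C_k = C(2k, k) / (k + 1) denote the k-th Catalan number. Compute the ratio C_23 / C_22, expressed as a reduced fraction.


Using C_k = (2k)! / (k! (k+1)!), the ratio C_{k+1}/C_k simplifies to
C_{k+1}/C_k = [(2k+2)! / ((k+1)! (k+2)!)] * [k! (k+1)! / (2k)!]
 = (2k+2)(2k+1) / ((k+1)(k+2)) = 2(2k+1) / (k+2).
For k = 22: 2(2*22 + 1) / (22 + 2) = 90/24 = 15/4.

15/4


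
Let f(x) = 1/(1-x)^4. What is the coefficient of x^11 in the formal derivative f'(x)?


Differentiate: d/dx [ 1/(1-x)^r ] = r / (1-x)^(r+1).
Here r = 4, so f'(x) = 4 / (1-x)^5.
The expansion of 1/(1-x)^(r+1) has coefficient of x^n equal to C(n+r, r).
So the coefficient of x^11 in f'(x) is
4 * C(15, 4) = 4 * 1365 = 5460

5460


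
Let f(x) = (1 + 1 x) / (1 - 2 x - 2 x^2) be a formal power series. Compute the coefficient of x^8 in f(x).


Write f(x) = sum_{k>=0} a_k x^k. Multiplying both sides by 1 - 2 x - 2 x^2 gives
(1 - 2 x - 2 x^2) sum_{k>=0} a_k x^k = 1 + 1 x.
Matching coefficients:
 x^0: a_0 = 1
 x^1: a_1 - 2 a_0 = 1  =>  a_1 = 2*1 + 1 = 3
 x^k (k >= 2): a_k = 2 a_{k-1} + 2 a_{k-2}.
Iterating: a_2 = 8, a_3 = 22, a_4 = 60, a_5 = 164, a_6 = 448, a_7 = 1224, a_8 = 3344.
So the coefficient of x^8 is 3344.

3344


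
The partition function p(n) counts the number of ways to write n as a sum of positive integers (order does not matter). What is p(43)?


Using the generating function prod_{k>=1} 1/(1-x^k), we compute p(43).
By dynamic programming over parts 1 through 43:
p(43) = 63261

63261


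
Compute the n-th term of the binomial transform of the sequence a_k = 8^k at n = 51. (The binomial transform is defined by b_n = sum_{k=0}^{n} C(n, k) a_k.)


With a_k = 8^k, b_n = sum_{k=0}^{n} C(n, k) 8^k = (1 + 8)^n by the binomial theorem.
For n = 51: (1 + 8)^51 = 9^51 = 4638397686588101979328150167890591454318967698009.

4638397686588101979328150167890591454318967698009


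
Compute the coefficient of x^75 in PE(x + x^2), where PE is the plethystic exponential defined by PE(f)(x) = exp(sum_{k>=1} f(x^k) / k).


With f(x) = x + x^2, the exponent is sum_{k>=1} (x^k + x^(2k)) / k = -ln(1 - x) - ln(1 - x^2). Exponentiating:
PE(x + x^2) = 1 / ((1 - x)(1 - x^2)).
This is the generating function for partitions of n into parts of size 1 or 2. The number of 2's can be any j in 0..37, and the rest are 1's, so
[x^75] = floor(75/2) + 1 = 38.

38


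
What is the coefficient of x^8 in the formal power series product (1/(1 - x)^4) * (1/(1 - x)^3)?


Combine the factors: (1/(1 - x)^4) * (1/(1 - x)^3) = 1/(1 - x)^7.
Then use 1/(1 - x)^r = sum_{k>=0} C(k + r - 1, r - 1) x^k with r = 7 and k = 8:
C(14, 6) = 3003.

3003


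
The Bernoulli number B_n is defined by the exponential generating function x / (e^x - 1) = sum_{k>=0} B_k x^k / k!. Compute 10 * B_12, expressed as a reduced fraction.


Bernoulli numbers can also be computed recursively via B_0 = 1 and sum_{j=0}^{m} C(m+1, j) B_j = 0 for m >= 1. Odd-index Bernoulli numbers vanish for k >= 3.
Computing B_12 = -691/2730, so 10 * B_12 = 10 * -691/2730 = -691/273.

-691/273


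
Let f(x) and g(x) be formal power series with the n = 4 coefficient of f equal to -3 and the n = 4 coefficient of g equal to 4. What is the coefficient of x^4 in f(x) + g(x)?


Addition of formal power series is termwise.
The coefficient of x^4 in f + g = -3 + 4
= 1

1


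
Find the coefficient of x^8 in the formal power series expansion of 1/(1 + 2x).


Write 1/(1 + c x) = 1/(1 - (-c) x) and apply the geometric-series identity
1/(1 - y) = sum_{k>=0} y^k to get 1/(1 + c x) = sum_{k>=0} (-c)^k x^k.
So the coefficient of x^k is (-c)^k = (-1)^k * c^k.
Here c = 2 and k = 8:
(-2)^8 = 1 * 256 = 256

256


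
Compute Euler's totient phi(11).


phi(n) counts integers in [1, n] coprime to n. Using the multiplicative formula phi(n) = n * prod_{p | n} (1 - 1/p):
11 = 11, so
phi(11) = 11 * (1 - 1/11) = 10.

10


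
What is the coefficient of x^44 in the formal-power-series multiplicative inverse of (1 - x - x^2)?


Let the inverse be f(x) = sum_{k>=0} a_k x^k. From f(x) * (1 - x - x^2) = 1 and matching coefficients:
 x^0: a_0 = 1.
 x^1: a_1 - a_0 = 0, so a_1 = 1.
 x^k (k >= 2): a_k - a_{k-1} - a_{k-2} = 0, i.e. a_k = a_{k-1} + a_{k-2}.
This is the Fibonacci-type recurrence shifted so that a_0 = a_1 = 1.
Iterating: a_0=1, a_1=1, a_2=2, a_3=3, a_4=5, a_5=8, a_6=13, a_7=21, a_8=34, a_9=55, ...
a_44 = 1134903170.

1134903170


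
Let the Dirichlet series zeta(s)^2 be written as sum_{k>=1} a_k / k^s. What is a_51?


The Dirichlet convolution of the constant function 1 with itself gives (1 * 1)(k) = sum_{d | k} 1 = d(k), the number of positive divisors of k.
Since zeta(s) = sum_{k>=1} 1/k^s, we have zeta(s)^2 = sum_{k>=1} d(k)/k^s, so a_k = d(k).
For k = 51: the divisors are 1, 3, 17, 51.
Count = 4.

4


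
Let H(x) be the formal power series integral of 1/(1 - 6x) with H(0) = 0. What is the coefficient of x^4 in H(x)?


1/(1 - 6x) = sum_{k>=0} 6^k x^k. Integrating termwise with H(0) = 0:
H(x) = sum_{k>=0} 6^k x^(k+1) / (k+1) = sum_{m>=1} 6^(m-1) x^m / m.
For m = 4: 6^3/4 = 216/4 = 54.

54


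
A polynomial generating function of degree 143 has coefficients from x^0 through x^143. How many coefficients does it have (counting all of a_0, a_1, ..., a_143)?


A polynomial of degree 143 takes the form a_0 + a_1 x + ... + a_143 x^143.
The number of coefficients is 143 + 1 = 144.

144


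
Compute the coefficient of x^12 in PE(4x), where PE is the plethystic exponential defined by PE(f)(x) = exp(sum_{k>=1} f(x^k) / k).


With f(x) = 4x, the exponent is sum_{k>=1} 4 x^k / k = 4 * (-ln(1 - x)). Exponentiating:
PE(4x) = exp(-4 ln(1 - x)) = 1/(1 - x)^4.
By the negative binomial expansion, [x^n] 1/(1 - x)^4 = C(n + 3, 3).
For n = 12: C(15, 3) = 455.

455


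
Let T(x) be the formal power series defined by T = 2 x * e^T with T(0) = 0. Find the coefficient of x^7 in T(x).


Apply the Lagrange inversion formula: if T = 2 x * phi(T) with phi(t) = e^t, then
[x^n] T = 2^n * (1/n) [t^(n-1)] phi(t)^n = 2^n * (1/n) [t^(n-1)] e^(n t) = 2^n * (1/n) * n^(n-1) / (n-1)! = 2^n * n^(n-1) / n!.
When c = 1 this is the Cayley count of rooted labeled trees on n vertices, divided by n!.
For n = 7: 2^7 * 7^6 / 7! = 128 * 117649/5040 = 134456/45.

134456/45


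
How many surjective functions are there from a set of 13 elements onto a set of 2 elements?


By inclusion-exclusion on which target elements are missed, the number of surjections from an n-set onto a k-set is
surj(n, k) = sum_{j=0}^{k} (-1)^j C(k, j) (k - j)^n.
Equivalently surj(n, k) = k! * S(n, k), where S(n, k) is the Stirling number of the second kind.
For n = 13, k = 2:
S(13, 2) = 4095, so
surj = 2! * 4095 = 2 * 4095 = 8190.

8190


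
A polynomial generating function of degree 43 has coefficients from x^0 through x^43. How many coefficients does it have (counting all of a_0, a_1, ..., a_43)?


A polynomial of degree 43 takes the form a_0 + a_1 x + ... + a_43 x^43.
The number of coefficients is 43 + 1 = 44.

44


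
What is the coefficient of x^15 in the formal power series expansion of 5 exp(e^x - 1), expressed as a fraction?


exp(e^x - 1) is the exponential generating function for the Bell numbers Bell_k: exp(e^x - 1) = sum_{k>=0} Bell_k x^k / k!.
So the coefficient of x^15 in 5 exp(e^x - 1) is 5 Bell_15 / 15!.
Computing: Bell_15 = 1382958545 and 15! = 1307674368000, giving
5 * 1382958545/1307674368000 = 276591709/52306974720.

276591709/52306974720


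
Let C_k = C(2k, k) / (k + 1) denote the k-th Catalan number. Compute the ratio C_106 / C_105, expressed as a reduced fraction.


Using C_k = (2k)! / (k! (k+1)!), the ratio C_{k+1}/C_k simplifies to
C_{k+1}/C_k = [(2k+2)! / ((k+1)! (k+2)!)] * [k! (k+1)! / (2k)!]
 = (2k+2)(2k+1) / ((k+1)(k+2)) = 2(2k+1) / (k+2).
For k = 105: 2(2*105 + 1) / (105 + 2) = 422/107 = 422/107.

422/107


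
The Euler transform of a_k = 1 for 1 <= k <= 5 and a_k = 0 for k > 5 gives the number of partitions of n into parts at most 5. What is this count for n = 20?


Partitions of 20 into parts at most 5:
Using generating function (1-x)^(-1)(1-x^2)^(-1)...(1-x^5)^(-1),
the coefficient of x^20 = 192

192


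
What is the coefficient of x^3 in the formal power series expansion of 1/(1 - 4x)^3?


The general identity 1/(1 - c x)^r = sum_{k>=0} c^k C(k + r - 1, r - 1) x^k follows by substituting y = c x into 1/(1 - y)^r = sum_{k>=0} C(k + r - 1, r - 1) y^k.
For c = 4, r = 3, k = 3:
4^3 * C(5, 2) = 64 * 10 = 640.

640


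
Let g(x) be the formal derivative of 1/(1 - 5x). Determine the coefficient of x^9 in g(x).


Differentiate termwise: d/dx sum_{k>=0} 5^k x^k = sum_{k>=1} k 5^k x^(k-1) = sum_{j>=0} (j+1) 5^(j+1) x^j.
Equivalently, d/dx [1/(1 - 5x)] = 5/(1 - 5x)^2.
For j = 9: 10 * 5^10 = 10 * 9765625 = 97656250.

97656250


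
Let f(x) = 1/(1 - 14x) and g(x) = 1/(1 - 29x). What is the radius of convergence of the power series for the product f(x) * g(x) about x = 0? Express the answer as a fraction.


The radius of 1/(1 - 14x) is 1/14 (nearest singularity at x = 1/14), and the radius of 1/(1 - 29x) is 1/29.
The product f(x)*g(x) = 1/((1 - 14x)(1 - 29x)) has singularities at both 1/14 and 1/29, so its radius of convergence is the distance to the nearest one:
min(1/14, 1/29) = 1/29.

1/29


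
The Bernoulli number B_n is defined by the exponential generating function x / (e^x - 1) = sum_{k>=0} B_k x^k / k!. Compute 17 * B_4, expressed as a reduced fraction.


Bernoulli numbers can also be computed recursively via B_0 = 1 and sum_{j=0}^{m} C(m+1, j) B_j = 0 for m >= 1. Odd-index Bernoulli numbers vanish for k >= 3.
Computing B_4 = -1/30, so 17 * B_4 = 17 * -1/30 = -17/30.

-17/30


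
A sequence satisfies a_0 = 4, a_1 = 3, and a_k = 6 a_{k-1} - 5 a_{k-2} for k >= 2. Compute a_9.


The characteristic equation is t^2 - 6 t + 5 = 0, with roots r_1 = 5 and r_2 = 1 (so c_1 = r_1 + r_2, c_2 = -r_1 r_2 as required).
One can use the closed form a_n = A r_1^n + B r_2^n, but direct iteration is more reliable:
a_0 = 4, a_1 = 3, a_2 = -2, a_3 = -27, a_4 = -152, a_5 = -777, a_6 = -3902, a_7 = -19527, a_8 = -97652, a_9 = -488277.
So a_9 = -488277.

-488277


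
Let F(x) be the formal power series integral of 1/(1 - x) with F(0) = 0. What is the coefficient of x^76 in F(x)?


1/(1 - x) = sum_{k>=0} x^k. Integrating termwise and using F(0) = 0 gives
F(x) = sum_{k>=0} x^(k+1) / (k+1) = sum_{m>=1} x^m / m = -ln(1 - x).
So the coefficient of x^76 is 1/76 = 1/76.

1/76


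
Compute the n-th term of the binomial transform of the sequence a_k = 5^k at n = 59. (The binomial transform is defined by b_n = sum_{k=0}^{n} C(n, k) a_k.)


With a_k = 5^k, b_n = sum_{k=0}^{n} C(n, k) 5^k = (1 + 5)^n by the binomial theorem.
For n = 59: (1 + 5)^59 = 6^59 = 8145612996781542914887125378962433977610141696.

8145612996781542914887125378962433977610141696


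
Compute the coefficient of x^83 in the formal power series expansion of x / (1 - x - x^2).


Let f(x) = sum_{k>=0} a_k x^k. Multiplying f(x) * (1 - x - x^2) = x and matching coefficients gives a_0 = 0, a_1 = 1, and a_k = a_{k-1} + a_{k-2} for k >= 2. These are the Fibonacci numbers F_k.
Iterating from F_0 = 0, F_1 = 1:
F_0=0, F_1=1, F_2=1, F_3=2, F_4=3, F_5=5, F_6=8, F_7=13, F_8=21, F_9=34, ...
F_83 = 99194853094755497.

99194853094755497


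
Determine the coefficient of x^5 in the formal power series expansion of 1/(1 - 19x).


The geometric series identity gives 1/(1 - c x) = sum_{k>=0} c^k x^k, so the coefficient of x^k is c^k.
Here c = 19 and k = 5.
Computing: 19^5 = 2476099

2476099


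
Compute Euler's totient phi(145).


phi(n) counts integers in [1, n] coprime to n. Using the multiplicative formula phi(n) = n * prod_{p | n} (1 - 1/p):
145 = 5 * 29, so
phi(145) = 145 * (1 - 1/5) * (1 - 1/29) = 112.

112


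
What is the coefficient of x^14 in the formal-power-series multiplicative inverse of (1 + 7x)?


The inverse is 1/(1 + 7x). Apply the geometric identity 1/(1 - y) = sum_{k>=0} y^k with y = -7x:
1/(1 + 7x) = sum_{k>=0} (-7)^k x^k.
So the coefficient of x^14 is (-7)^14 = 678223072849.

678223072849


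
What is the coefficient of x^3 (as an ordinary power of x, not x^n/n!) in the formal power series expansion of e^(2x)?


The exponential series is e^y = sum_{k>=0} y^k / k!. Substituting y = 2x gives
e^(2x) = sum_{k>=0} 2^k x^k / k!.
So the coefficient of x^n is a^n/n! with a = 2, n = 3:
2^3 / 3! = 8/6 = 4/3

4/3


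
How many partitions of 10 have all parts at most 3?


Using the generating function (1-x)^(-1)(1-x^2)^(-1)(1-x^3)^(-1),
the coefficient of x^10 counts these restricted partitions.
Result = 14

14


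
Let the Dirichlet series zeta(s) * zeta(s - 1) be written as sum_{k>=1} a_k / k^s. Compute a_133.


Convolution gives a_k = sum_{d | k} d * 1 = sum_{d | k} d = sigma(k), the sum of positive divisors of k.
For k = 133, the divisors are 1, 7, 19, 133, so
sigma(133) = 1 + 7 + 19 + 133 = 160.

160


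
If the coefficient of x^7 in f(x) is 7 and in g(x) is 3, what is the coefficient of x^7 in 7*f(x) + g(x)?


Scalar multiplication scales coefficients: 7 * 7 = 49.
Then add the g coefficient: 49 + 3
= 52

52


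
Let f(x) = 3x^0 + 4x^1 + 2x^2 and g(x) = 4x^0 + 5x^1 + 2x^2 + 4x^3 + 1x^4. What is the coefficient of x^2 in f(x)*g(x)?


Cauchy product at x^2:
3*2 + 4*5 + 2*4
= 34

34


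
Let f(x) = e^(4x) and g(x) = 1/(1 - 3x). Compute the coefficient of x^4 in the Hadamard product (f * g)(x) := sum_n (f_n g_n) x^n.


Expanding: f_k = 4^k/k! (from e^(4x)) and g_k = 3^k (from 1/(1 - 3x)). So the Hadamard coefficient (f * g)_k = 4^k 3^k / k! = (12)^k / k!.
For k = 4: 12^4/4! = 20736/24 = 864.

864


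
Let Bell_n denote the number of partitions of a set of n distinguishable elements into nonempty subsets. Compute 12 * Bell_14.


Bell_14 can be computed from the Bell triangle or from Dobinski's identity Bell_n = (1/e) * sum_{k>=0} k^n / k!.
Computing Bell_14 = 190899322.
Then 12 * 190899322 = 2290791864.

2290791864


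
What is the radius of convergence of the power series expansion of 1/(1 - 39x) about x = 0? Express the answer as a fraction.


Expanding 1/(1 - 39x) = sum_{k>=0} 39^k x^k, the series converges when |39x| < 1, i.e., |x| < 1/39.
So the radius of convergence is 1/39 = 1/39.

1/39


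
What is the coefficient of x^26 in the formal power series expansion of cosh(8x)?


The Maclaurin series is cosh(t) = sum_{m>=0} t^(2m) / (2m)!, so substituting t = 8x, only even powers of x are nonzero, with coefficient of x^(2m) equal to 8^(2m) / (2m)!.
For x^26 the coefficient is 8^26/26! = 302231454903657293676544/403291461126605635584000000 = 36028797018963968/48076088562799171875.

36028797018963968/48076088562799171875


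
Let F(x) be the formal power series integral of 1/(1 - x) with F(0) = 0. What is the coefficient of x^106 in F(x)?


1/(1 - x) = sum_{k>=0} x^k. Integrating termwise and using F(0) = 0 gives
F(x) = sum_{k>=0} x^(k+1) / (k+1) = sum_{m>=1} x^m / m = -ln(1 - x).
So the coefficient of x^106 is 1/106 = 1/106.

1/106


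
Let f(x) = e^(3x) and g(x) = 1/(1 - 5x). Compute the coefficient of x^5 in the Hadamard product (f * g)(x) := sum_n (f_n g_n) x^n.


Expanding: f_k = 3^k/k! (from e^(3x)) and g_k = 5^k (from 1/(1 - 5x)). So the Hadamard coefficient (f * g)_k = 3^k 5^k / k! = (15)^k / k!.
For k = 5: 15^5/5! = 759375/120 = 50625/8.

50625/8


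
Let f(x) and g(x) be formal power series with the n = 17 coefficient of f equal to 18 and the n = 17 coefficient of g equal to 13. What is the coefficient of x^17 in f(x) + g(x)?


Addition of formal power series is termwise.
The coefficient of x^17 in f + g = 18 + 13
= 31

31


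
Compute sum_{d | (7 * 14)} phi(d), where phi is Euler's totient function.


First, 7 * 14 = 98. One classical identity is sum_{d | n} phi(d) = n (each k in [1, n] has a unique gcd with n, and among the k's with gcd(k, n) = n/d there are phi(d) of them). So the sum equals 98. We also verify directly:
Divisors of 98: 1, 2, 7, 14, 49, 98.
phi values: 1, 1, 6, 6, 42, 42.
Sum = 98.

98


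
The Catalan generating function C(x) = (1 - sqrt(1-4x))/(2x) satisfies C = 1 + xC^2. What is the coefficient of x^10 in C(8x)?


Substituting x -> 8x scales the n-th coefficient by 8^n, so [x^10] C(8x) = 8^10 * C_10.
C_10 = C(2*10, 10)/(11) = 184756/11 = 16796.
So 8^10 * 16796 = 1073741824 * 16796 = 18034567675904.

18034567675904


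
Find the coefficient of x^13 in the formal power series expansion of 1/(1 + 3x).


Write 1/(1 + c x) = 1/(1 - (-c) x) and apply the geometric-series identity
1/(1 - y) = sum_{k>=0} y^k to get 1/(1 + c x) = sum_{k>=0} (-c)^k x^k.
So the coefficient of x^k is (-c)^k = (-1)^k * c^k.
Here c = 3 and k = 13:
(-3)^13 = -1 * 1594323 = -1594323

-1594323


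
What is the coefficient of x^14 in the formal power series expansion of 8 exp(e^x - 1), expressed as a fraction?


exp(e^x - 1) is the exponential generating function for the Bell numbers Bell_k: exp(e^x - 1) = sum_{k>=0} Bell_k x^k / k!.
So the coefficient of x^14 in 8 exp(e^x - 1) is 8 Bell_14 / 14!.
Computing: Bell_14 = 190899322 and 14! = 87178291200, giving
8 * 190899322/87178291200 = 95449661/5448643200.

95449661/5448643200


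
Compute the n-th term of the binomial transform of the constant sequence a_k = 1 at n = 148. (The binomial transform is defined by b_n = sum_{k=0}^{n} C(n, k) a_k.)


With a_k = 1 for all k, b_n = sum_{k=0}^{n} C(n, k) = 2^n by the binomial theorem.
For n = 148: 2^148 = 356811923176489970264571492362373784095686656.

356811923176489970264571492362373784095686656


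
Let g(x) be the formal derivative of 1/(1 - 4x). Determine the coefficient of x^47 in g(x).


Differentiate termwise: d/dx sum_{k>=0} 4^k x^k = sum_{k>=1} k 4^k x^(k-1) = sum_{j>=0} (j+1) 4^(j+1) x^j.
Equivalently, d/dx [1/(1 - 4x)] = 4/(1 - 4x)^2.
For j = 47: 48 * 4^48 = 48 * 79228162514264337593543950336 = 3802951800684688204490109616128.

3802951800684688204490109616128


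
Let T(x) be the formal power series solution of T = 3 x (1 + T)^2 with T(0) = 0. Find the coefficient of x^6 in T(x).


Apply the Lagrange inversion formula: if T = 3 x * phi(T) with phi(t) = (1 + t)^2, then [x^n] T = 3^n * (1/n) [t^(n-1)] phi(t)^n = 3^n * (1/n) [t^(n-1)] (1 + t)^(2n) = 3^n * (1/n) C(2n, n-1).
Using the identity C(2n, n-1) = C(2n, n) * n / (n+1), the unscaled factor equals C(2n, n) / (n+1) = C_n, the n-th Catalan number.
For n = 6: C_6 = C(12, 6) / 7 = 924/7 = 132.
With the 3^6 = 729 factor, the coefficient is 729 * 132 = 96228.

96228


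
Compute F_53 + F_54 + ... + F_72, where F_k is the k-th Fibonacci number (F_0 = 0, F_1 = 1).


Use the identity sum_{k=0}^{N} F_k = F_{N+2} - 1 (which follows from F_{k+2} - F_{k+1} = F_k). Then
sum_{k=53}^{72} F_k = (F_{74} - 1) - (F_{54} - 1) = F_{74} - F_{54}.
Computing: F_{74} = 1304969544928657, F_{54} = 86267571272, so
Sum = 1304969544928657 - 86267571272 = 1304883277357385.

1304883277357385


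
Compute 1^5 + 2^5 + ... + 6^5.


This power sum has a closed form given by Faulhaber's formula
sum_{k=1}^{m} k^p = (1 / (p + 1)) * sum_{j=0}^{p} C(p + 1, j) B_j m^(p + 1 - j),
but for small m direct computation is fastest:
1 + 32 + 243 + 1024 + 3125 + 7776 = 12201.

12201


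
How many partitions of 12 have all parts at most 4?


Using the generating function (1-x)^(-1)(1-x^2)^(-1)...(1-x^4)^(-1),
the coefficient of x^12 counts these restricted partitions.
Result = 34

34


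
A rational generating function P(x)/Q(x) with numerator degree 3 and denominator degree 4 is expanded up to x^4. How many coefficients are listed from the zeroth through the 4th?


Expanding up to x^4 gives the coefficients for x^0, x^1, ..., x^4.
That is 4 + 1 = 5 coefficients in total.

5


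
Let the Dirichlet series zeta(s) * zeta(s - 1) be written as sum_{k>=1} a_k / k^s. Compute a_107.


Convolution gives a_k = sum_{d | k} d * 1 = sum_{d | k} d = sigma(k), the sum of positive divisors of k.
For k = 107, the divisors are 1, 107, so
sigma(107) = 1 + 107 = 108.

108


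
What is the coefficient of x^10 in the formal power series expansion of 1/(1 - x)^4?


The expansion 1/(1 - x)^r = sum_{k>=0} C(k + r - 1, r - 1) x^k follows from the multiset / negative-binomial theorem (or from repeated differentiation of the geometric series).
For r = 4 and k = 10:
C(13, 3) = 6227020800 / (6 * 3628800) = 286.

286


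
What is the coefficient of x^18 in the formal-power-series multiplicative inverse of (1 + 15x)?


The inverse is 1/(1 + 15x). Apply the geometric identity 1/(1 - y) = sum_{k>=0} y^k with y = -15x:
1/(1 + 15x) = sum_{k>=0} (-15)^k x^k.
So the coefficient of x^18 is (-15)^18 = 1477891880035400390625.

1477891880035400390625


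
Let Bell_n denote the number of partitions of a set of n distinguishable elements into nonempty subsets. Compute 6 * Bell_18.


Bell_18 can be computed from the Bell triangle or from Dobinski's identity Bell_n = (1/e) * sum_{k>=0} k^n / k!.
Computing Bell_18 = 682076806159.
Then 6 * 682076806159 = 4092460836954.

4092460836954


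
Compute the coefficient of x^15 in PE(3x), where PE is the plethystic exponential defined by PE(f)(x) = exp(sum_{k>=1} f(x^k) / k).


With f(x) = 3x, the exponent is sum_{k>=1} 3 x^k / k = 3 * (-ln(1 - x)). Exponentiating:
PE(3x) = exp(-3 ln(1 - x)) = 1/(1 - x)^3.
By the negative binomial expansion, [x^n] 1/(1 - x)^3 = C(n + 2, 2).
For n = 15: C(17, 2) = 136.

136


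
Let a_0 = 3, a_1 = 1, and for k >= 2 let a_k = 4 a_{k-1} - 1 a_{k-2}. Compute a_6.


Iterating the recurrence forward:
a_0 = 3
a_1 = 1
a_2 = 4*1 - 1*3 = 1
a_3 = 4*1 - 1*1 = 3
a_4 = 4*3 - 1*1 = 11
a_5 = 4*11 - 1*3 = 41
a_6 = 4*41 - 1*11 = 153
So a_6 = 153.

153


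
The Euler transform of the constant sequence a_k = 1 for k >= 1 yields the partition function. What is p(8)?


The Euler transform converts the sequence a_k = 1 into the number of integer partitions.
Using the recurrence or dynamic programming:
p(8) = 22

22


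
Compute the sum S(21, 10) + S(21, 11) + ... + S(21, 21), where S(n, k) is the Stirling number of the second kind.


By definition, S(n, k) counts partitions of an n-set into exactly k nonempty blocks.
Computing row n = 21 for k = 10..21:
S(21, k): 71187132291275, 26826851689001, 6833042030178, 1204909218331, 149304004500, 13087462580, 809944464, 34952799, 1023435, 19285, 210, 1
Sum = 106215172636059.

106215172636059


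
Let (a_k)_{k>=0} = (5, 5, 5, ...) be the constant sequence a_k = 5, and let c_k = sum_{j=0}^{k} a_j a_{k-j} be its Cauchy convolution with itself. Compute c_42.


Since a_j = 5 for all j >= 0, the convolution sum becomes
c_k = sum_{j=0}^{k} 5 * 5 = 25 * (k + 1).
Equivalently, the generating function of (a_k) is 5/(1 - x) and its square is 25/(1 - x)^2 = sum_{k>=0} 25(k + 1) x^k.
For k = 42: 25 * 43 = 1075.

1075


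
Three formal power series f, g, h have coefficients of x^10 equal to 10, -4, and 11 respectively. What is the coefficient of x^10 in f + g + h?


Series addition is componentwise:
10 + -4 + 11
= 17

17


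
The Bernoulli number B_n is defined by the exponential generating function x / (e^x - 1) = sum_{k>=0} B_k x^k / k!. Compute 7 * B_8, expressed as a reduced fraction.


Bernoulli numbers can also be computed recursively via B_0 = 1 and sum_{j=0}^{m} C(m+1, j) B_j = 0 for m >= 1. Odd-index Bernoulli numbers vanish for k >= 3.
Computing B_8 = -1/30, so 7 * B_8 = 7 * -1/30 = -7/30.

-7/30


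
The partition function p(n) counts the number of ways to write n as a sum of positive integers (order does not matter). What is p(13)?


Using the generating function prod_{k>=1} 1/(1-x^k), we compute p(13).
By dynamic programming over parts 1 through 13:
p(13) = 101

101
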